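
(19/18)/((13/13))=19/18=1.06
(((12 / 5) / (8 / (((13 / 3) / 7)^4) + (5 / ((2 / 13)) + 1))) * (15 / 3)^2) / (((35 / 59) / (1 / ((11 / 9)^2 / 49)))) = 22930827192 / 608059243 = 37.71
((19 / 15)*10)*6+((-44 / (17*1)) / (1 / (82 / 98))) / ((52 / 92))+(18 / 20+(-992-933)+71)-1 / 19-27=-3719945561 / 2057510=-1807.98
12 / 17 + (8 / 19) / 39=9028 / 12597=0.72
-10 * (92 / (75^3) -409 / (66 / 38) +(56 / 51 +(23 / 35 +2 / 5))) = 257705084144 / 110446875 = 2333.29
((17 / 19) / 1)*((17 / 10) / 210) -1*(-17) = 678589 / 39900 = 17.01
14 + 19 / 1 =33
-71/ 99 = -0.72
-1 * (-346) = 346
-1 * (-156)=156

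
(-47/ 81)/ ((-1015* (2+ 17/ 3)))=47/ 630315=0.00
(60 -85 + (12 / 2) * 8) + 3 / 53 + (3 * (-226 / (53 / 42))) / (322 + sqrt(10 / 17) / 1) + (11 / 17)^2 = 14238 * sqrt(170) / 46709377 + 294368841771 / 13499009953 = 21.81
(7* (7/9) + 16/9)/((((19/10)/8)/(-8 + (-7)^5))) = -1534000/3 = -511333.33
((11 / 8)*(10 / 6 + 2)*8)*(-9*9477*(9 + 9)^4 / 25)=-361133291376 / 25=-14445331655.04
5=5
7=7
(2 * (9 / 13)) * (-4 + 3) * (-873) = 15714 / 13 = 1208.77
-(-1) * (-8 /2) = -4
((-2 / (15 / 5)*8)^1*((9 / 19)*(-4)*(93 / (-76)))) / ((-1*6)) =2.06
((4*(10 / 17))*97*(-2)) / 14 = -3880 / 119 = -32.61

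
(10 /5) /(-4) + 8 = 15 /2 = 7.50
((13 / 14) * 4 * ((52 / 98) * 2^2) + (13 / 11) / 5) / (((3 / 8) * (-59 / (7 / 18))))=-612716 / 4293135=-0.14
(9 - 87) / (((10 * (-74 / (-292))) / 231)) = -7109.81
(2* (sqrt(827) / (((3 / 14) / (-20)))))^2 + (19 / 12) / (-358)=28816355.55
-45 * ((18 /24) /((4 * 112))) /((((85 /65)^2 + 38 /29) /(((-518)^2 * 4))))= -6340448205 /236848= -26770.12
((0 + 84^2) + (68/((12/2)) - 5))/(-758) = -21187/2274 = -9.32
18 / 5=3.60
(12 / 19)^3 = 1728 / 6859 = 0.25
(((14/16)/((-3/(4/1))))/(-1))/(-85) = -7/510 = -0.01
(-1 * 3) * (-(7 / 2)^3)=1029 / 8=128.62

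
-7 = -7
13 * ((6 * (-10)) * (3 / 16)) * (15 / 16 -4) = 28665 / 64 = 447.89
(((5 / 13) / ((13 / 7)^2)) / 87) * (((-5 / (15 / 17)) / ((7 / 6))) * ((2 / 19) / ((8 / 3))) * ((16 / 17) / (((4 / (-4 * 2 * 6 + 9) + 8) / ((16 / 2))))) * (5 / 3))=-400 / 1024309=-0.00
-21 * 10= -210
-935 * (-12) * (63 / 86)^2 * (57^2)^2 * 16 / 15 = 125355129763248 / 1849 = 67796176183.48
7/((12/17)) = 119/12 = 9.92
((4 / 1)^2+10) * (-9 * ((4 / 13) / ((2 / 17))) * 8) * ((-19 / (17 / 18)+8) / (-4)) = -14832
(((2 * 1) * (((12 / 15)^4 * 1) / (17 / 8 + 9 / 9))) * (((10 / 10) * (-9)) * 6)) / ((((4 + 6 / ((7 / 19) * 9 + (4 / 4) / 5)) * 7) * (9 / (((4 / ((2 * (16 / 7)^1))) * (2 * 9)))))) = -9234432 / 14890625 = -0.62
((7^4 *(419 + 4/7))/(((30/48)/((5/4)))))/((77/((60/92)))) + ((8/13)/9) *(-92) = 45904402/2691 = 17058.49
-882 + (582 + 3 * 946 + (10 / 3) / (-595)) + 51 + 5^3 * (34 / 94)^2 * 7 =2131991014 / 788613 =2703.47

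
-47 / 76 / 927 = -47 / 70452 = -0.00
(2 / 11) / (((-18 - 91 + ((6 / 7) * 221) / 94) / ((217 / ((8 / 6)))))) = -214179 / 774356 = -0.28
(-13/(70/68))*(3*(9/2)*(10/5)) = -11934/35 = -340.97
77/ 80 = 0.96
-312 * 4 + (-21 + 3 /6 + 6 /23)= -58339 /46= -1268.24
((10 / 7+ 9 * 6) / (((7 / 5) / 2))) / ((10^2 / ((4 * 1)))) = 776 / 245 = 3.17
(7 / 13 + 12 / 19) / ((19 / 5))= 1445 / 4693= 0.31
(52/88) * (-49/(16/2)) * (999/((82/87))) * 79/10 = -4373722899/144320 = -30305.73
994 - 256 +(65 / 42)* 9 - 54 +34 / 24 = 58745 / 84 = 699.35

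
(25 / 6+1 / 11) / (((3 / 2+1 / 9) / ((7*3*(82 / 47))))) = 1451646 / 14993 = 96.82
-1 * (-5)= 5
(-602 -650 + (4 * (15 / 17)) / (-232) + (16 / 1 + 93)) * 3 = -3381039 / 986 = -3429.05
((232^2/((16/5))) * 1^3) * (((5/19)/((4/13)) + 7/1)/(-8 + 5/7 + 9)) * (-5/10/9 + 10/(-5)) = -216729905/1368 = -158428.29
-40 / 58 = -20 / 29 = -0.69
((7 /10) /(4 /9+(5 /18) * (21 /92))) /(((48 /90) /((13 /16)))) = 56511 /26912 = 2.10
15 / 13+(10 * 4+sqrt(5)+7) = sqrt(5)+626 / 13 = 50.39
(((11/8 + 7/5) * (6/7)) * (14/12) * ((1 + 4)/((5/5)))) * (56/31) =777/31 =25.06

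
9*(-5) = -45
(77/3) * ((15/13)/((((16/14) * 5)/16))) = 1078/13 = 82.92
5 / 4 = 1.25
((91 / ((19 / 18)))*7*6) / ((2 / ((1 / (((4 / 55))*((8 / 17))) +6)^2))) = 21844948671 / 9728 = 2245574.49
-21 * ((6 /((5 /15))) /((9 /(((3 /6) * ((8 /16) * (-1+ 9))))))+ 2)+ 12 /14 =-876 /7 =-125.14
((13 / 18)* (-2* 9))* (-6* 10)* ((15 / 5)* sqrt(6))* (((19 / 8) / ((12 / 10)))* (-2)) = -22688.40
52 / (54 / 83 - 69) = -4316 / 5673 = -0.76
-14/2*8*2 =-112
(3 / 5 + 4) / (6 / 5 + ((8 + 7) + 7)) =23 / 116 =0.20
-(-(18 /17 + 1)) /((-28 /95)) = -475 /68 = -6.99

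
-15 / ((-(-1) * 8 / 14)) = -105 / 4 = -26.25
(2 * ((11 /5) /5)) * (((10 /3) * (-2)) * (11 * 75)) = -4840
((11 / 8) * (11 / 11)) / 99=1 / 72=0.01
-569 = -569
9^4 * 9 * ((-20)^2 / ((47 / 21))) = 496011600 / 47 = 10553438.30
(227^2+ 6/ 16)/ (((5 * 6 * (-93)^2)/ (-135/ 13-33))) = -3875009/ 449748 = -8.62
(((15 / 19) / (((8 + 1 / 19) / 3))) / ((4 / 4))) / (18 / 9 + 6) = 5 / 136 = 0.04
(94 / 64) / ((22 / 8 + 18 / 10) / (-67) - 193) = -15745 / 2069688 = -0.01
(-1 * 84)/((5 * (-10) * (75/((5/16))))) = 7/1000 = 0.01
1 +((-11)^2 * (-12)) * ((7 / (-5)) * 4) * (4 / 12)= 13557 / 5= 2711.40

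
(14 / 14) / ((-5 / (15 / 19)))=-3 / 19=-0.16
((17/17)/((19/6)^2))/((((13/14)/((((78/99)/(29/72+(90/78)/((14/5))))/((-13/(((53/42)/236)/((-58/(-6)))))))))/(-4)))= 641088/36275200159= 0.00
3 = 3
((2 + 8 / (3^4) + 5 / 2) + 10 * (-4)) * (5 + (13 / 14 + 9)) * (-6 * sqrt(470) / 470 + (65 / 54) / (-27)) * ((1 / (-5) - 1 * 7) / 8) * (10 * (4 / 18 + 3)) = -6951967 * sqrt(470) / 35532 - 2259389275 / 3306744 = -4924.94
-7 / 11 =-0.64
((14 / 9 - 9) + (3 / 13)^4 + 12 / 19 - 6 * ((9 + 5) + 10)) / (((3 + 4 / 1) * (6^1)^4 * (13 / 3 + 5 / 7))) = -368272889 / 111822484176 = -0.00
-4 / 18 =-2 / 9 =-0.22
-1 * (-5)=5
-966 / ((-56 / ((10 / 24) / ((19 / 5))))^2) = -14375 / 3881472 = -0.00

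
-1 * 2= -2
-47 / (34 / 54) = -1269 / 17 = -74.65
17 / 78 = 0.22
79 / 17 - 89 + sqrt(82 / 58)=-1434 / 17 + sqrt(1189) / 29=-83.16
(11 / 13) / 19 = 11 / 247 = 0.04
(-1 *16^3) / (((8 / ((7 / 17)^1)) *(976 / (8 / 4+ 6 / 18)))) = -1568 / 3111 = -0.50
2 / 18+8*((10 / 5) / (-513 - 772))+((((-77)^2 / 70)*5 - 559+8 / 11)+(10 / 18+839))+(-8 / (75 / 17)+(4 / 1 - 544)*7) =-1304772949 / 424050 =-3076.93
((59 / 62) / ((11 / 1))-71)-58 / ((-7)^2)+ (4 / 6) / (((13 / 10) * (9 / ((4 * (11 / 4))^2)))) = -764807833 / 11729718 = -65.20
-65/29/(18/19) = -2.37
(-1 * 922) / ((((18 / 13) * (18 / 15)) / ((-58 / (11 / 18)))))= 52665.76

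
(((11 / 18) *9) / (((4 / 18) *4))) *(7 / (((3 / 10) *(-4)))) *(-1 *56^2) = 113190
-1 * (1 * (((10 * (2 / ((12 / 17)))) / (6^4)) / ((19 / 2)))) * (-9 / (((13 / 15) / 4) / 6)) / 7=425 / 5187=0.08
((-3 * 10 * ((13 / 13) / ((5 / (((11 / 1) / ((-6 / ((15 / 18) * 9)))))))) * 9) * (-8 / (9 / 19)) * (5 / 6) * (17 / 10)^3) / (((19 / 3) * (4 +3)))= -162129 / 140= -1158.06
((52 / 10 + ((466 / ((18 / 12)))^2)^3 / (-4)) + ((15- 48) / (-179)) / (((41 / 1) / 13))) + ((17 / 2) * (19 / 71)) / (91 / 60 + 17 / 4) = -73849375429367361201175472 / 328578295365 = -224754271572722.27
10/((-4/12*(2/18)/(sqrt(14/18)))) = -90*sqrt(7) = -238.12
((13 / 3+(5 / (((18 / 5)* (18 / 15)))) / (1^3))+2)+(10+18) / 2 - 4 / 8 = 2267 / 108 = 20.99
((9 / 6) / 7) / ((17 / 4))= 6 / 119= 0.05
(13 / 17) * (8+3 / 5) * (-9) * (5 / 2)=-5031 / 34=-147.97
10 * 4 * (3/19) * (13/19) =1560/361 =4.32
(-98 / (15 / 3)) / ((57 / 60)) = -392 / 19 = -20.63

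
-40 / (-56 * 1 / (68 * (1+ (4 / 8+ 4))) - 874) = 3740 / 81733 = 0.05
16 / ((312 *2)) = 1 / 39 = 0.03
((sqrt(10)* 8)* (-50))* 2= -800* sqrt(10)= -2529.82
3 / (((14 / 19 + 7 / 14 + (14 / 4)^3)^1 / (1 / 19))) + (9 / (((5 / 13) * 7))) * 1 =10471 / 3129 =3.35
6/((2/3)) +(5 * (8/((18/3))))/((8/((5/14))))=781/84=9.30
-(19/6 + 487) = -490.17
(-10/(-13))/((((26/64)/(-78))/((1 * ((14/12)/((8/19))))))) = -5320/13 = -409.23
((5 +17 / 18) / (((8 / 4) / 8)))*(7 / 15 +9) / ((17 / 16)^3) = 124469248 / 663255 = 187.66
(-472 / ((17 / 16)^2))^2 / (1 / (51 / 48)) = 912523264 / 4913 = 185736.47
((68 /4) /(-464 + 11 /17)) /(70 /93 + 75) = -26877 /55493465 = -0.00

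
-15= -15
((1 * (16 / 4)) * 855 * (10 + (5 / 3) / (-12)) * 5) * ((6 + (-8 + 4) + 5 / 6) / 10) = 573325 / 12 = 47777.08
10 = 10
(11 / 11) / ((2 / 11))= 11 / 2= 5.50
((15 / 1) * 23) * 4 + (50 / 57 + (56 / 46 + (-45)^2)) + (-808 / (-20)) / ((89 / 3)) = 1988476411 / 583395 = 3408.46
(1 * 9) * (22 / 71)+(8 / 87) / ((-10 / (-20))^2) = 3.16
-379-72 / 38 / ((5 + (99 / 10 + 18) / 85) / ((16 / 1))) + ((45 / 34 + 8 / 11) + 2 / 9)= -382.42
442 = 442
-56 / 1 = -56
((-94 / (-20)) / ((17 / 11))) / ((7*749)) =0.00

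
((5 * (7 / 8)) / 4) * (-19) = -665 / 32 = -20.78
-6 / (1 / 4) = -24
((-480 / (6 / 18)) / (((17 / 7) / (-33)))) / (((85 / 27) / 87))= 156274272 / 289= 540741.43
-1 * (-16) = 16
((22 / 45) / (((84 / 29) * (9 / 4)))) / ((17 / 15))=638 / 9639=0.07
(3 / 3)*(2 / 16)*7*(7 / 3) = 49 / 24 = 2.04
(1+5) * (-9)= -54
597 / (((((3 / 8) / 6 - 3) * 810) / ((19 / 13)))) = -30248 / 82485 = -0.37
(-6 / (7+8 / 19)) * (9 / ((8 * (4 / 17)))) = -2907 / 752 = -3.87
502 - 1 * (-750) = 1252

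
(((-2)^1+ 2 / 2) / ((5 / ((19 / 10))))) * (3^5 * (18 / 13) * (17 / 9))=-78489 / 325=-241.50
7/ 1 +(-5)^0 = 8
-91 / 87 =-1.05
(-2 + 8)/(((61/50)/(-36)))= -10800/61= -177.05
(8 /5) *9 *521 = 37512 /5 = 7502.40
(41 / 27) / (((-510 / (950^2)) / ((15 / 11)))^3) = -3767345939453125000 / 176558481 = -21337666240.19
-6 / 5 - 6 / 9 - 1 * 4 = -88 / 15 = -5.87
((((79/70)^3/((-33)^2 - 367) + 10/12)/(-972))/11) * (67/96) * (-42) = 3779982349/1650595968000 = 0.00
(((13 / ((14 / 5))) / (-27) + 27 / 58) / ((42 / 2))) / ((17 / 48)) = 25744 / 652239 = 0.04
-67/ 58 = -1.16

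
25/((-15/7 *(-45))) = 7/27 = 0.26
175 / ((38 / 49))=8575 / 38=225.66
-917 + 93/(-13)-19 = -12261/13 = -943.15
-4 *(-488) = 1952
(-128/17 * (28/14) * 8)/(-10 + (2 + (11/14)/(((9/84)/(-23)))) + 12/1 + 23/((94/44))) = 72192/92225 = 0.78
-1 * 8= -8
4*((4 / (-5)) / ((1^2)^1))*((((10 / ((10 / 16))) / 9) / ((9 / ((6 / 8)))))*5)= -64 / 27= -2.37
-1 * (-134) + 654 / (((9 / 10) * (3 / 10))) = 23006 / 9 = 2556.22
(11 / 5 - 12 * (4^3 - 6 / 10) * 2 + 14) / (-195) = 193 / 25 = 7.72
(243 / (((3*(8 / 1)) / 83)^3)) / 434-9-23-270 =-61960733 / 222208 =-278.84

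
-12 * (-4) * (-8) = -384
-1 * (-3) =3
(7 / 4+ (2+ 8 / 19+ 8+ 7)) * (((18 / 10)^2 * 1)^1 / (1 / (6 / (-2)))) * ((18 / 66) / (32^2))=-1062153 / 21401600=-0.05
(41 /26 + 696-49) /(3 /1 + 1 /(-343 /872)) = 5784009 /4082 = 1416.95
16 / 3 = 5.33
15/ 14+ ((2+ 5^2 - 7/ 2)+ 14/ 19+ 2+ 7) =4563/ 133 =34.31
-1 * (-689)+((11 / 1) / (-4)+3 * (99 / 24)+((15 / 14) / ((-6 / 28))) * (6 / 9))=16687 / 24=695.29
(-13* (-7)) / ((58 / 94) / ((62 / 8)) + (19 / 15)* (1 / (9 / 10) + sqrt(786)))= 2.46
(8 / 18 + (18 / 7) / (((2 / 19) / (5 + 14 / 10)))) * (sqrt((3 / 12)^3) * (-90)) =-12347 / 7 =-1763.86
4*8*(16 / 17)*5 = 2560 / 17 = 150.59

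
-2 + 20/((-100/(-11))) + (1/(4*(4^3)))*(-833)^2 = 3469701/1280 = 2710.70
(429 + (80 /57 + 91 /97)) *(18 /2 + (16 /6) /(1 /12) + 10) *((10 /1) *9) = 3648878640 /1843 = 1979858.19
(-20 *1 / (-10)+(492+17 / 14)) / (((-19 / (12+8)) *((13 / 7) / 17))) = -1178610 / 247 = -4771.70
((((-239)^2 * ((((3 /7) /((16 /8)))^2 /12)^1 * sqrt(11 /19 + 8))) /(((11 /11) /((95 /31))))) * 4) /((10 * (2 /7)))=171363 * sqrt(3097) /3472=2746.68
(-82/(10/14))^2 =329476/25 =13179.04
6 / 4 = 1.50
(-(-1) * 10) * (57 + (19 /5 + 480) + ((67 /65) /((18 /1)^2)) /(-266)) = 3029539901 /560196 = 5408.00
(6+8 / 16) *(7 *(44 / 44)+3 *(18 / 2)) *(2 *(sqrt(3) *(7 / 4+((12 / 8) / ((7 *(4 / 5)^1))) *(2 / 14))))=154921 *sqrt(3) / 196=1369.04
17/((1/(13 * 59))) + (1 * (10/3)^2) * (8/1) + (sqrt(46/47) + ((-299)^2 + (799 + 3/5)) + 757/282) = sqrt(2162)/47 + 437090863/4230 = 103332.16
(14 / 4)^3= 343 / 8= 42.88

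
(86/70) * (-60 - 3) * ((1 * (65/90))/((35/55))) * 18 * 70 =-110682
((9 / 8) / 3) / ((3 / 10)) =5 / 4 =1.25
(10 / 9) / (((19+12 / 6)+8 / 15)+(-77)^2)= 25 / 133887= 0.00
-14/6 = -7/3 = -2.33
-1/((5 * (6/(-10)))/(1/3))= 1/9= 0.11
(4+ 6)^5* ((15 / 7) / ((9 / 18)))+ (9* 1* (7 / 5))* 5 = 3000441 / 7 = 428634.43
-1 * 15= -15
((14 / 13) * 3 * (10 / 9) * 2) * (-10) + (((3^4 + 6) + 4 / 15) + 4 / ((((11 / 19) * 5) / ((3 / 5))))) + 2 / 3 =60659 / 3575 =16.97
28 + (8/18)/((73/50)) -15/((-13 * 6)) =486781/17082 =28.50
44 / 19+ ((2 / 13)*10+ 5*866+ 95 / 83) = 88871811 / 20501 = 4335.00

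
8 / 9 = 0.89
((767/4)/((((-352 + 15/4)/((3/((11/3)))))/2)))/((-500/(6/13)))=1593/1915375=0.00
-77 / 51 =-1.51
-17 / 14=-1.21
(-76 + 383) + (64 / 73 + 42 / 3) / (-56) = 626965 / 2044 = 306.73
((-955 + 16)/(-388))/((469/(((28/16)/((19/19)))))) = 939/103984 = 0.01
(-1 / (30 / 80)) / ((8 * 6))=-1 / 18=-0.06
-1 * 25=-25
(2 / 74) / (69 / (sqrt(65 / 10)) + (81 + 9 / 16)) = 30160 / 80995849 - 5888 * sqrt(26) / 242987547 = 0.00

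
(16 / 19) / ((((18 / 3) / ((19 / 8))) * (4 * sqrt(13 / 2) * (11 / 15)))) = 0.04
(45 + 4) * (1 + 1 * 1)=98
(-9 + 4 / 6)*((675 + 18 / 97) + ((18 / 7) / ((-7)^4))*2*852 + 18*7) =-10909426575 / 1630279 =-6691.75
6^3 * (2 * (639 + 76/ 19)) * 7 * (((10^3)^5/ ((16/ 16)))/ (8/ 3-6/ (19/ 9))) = -11083262400000000000000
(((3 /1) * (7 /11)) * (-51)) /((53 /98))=-104958 /583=-180.03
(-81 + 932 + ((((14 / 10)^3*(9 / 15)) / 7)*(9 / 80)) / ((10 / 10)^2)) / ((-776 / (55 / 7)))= -468064553 / 54320000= -8.62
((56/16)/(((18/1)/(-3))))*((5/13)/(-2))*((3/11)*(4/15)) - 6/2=-2567/858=-2.99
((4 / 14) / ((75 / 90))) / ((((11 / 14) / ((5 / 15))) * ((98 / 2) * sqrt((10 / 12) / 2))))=16 * sqrt(15) / 13475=0.00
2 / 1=2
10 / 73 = 0.14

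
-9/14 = -0.64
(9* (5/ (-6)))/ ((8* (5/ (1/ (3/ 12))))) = -3/ 4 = -0.75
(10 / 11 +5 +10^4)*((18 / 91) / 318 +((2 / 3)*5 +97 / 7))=3911049710 / 22737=172012.57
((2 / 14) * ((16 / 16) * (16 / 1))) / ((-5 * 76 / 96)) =-0.58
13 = 13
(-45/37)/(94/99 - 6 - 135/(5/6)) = 4455/611906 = 0.01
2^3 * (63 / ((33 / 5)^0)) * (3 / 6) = 252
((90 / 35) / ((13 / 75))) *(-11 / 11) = -1350 / 91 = -14.84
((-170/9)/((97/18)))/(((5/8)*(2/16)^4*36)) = -557056/873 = -638.09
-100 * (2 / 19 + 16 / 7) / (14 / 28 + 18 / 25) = -195.98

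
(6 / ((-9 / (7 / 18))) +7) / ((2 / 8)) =728 / 27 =26.96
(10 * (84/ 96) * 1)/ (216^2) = 35/ 186624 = 0.00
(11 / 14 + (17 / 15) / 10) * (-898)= -423856 / 525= -807.34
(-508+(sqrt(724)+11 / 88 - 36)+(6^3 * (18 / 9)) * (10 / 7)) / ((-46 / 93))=-381579 / 2576 - 93 * sqrt(181) / 23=-202.53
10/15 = 2/3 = 0.67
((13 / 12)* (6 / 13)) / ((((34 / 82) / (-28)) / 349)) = -200326 / 17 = -11783.88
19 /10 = 1.90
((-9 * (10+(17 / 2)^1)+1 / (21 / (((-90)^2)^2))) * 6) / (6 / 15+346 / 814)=267018469245 / 11753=22719175.47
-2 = -2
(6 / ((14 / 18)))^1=54 / 7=7.71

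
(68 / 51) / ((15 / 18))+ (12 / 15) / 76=153 / 95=1.61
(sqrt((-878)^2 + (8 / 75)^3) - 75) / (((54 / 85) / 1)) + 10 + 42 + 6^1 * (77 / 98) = -7729 / 126 + 17 * sqrt(243912516009) / 6075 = 1320.70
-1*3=-3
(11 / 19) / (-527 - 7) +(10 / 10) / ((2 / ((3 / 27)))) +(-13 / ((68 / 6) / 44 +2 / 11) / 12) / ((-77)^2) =25718351 / 475776378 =0.05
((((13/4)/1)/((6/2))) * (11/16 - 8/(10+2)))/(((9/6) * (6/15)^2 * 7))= 0.01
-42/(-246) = 7/41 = 0.17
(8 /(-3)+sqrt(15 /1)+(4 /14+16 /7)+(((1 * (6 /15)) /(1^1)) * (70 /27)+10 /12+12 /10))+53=sqrt(15)+105793 /1890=59.85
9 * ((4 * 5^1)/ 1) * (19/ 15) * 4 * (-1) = -912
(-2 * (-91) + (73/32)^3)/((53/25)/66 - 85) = -2.28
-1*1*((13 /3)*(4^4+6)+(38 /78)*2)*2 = -29544 /13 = -2272.62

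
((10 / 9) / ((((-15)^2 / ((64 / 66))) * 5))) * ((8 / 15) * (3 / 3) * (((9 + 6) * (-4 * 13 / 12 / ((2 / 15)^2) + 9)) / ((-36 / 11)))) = 0.55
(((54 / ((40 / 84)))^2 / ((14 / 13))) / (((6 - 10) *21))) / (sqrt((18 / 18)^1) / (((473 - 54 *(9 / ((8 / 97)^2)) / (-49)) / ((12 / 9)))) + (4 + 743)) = -258271553943 / 1357173712600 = -0.19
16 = 16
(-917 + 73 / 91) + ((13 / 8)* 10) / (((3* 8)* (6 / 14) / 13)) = -23473447 / 26208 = -895.66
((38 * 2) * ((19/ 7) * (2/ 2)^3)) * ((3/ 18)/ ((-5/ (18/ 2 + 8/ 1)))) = -12274/ 105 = -116.90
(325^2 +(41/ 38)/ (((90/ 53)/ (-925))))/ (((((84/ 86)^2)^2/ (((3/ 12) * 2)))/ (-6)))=-245625450151495/ 709466688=-346211.39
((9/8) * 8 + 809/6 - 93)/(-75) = -61/90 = -0.68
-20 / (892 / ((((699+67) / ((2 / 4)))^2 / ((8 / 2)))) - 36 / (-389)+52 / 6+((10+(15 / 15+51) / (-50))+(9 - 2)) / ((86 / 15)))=-1472200141800 / 849787252981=-1.73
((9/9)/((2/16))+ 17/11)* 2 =210/11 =19.09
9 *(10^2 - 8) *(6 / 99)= 552 / 11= 50.18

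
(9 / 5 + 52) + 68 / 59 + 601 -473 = 53971 / 295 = 182.95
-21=-21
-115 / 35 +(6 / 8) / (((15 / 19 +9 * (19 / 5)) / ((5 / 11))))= -1117971 / 341264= -3.28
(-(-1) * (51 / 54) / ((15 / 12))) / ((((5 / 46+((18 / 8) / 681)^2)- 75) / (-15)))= 644730848 / 4260417099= 0.15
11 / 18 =0.61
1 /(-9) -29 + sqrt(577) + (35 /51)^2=-8277 /289 + sqrt(577)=-4.62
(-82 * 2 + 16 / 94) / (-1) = 7700 / 47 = 163.83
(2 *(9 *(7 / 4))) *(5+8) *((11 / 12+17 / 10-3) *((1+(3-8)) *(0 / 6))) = 0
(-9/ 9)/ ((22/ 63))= -63/ 22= -2.86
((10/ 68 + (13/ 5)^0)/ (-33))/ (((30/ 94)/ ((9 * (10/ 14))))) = -1833/ 2618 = -0.70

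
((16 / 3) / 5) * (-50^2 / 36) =-2000 / 27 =-74.07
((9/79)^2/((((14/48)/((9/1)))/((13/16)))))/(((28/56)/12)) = 341172/43687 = 7.81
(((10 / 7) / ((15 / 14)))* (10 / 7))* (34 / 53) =1360 / 1113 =1.22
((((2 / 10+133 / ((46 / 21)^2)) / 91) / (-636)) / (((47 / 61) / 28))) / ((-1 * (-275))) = -18018241 / 282655015500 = -0.00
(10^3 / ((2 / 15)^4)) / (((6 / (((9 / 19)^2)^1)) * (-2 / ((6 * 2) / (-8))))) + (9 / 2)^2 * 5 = 513162945 / 5776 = 88844.00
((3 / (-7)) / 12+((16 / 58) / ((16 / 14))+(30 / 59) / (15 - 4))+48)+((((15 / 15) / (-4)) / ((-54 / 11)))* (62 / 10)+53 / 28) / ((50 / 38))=177610957753 / 3557169000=49.93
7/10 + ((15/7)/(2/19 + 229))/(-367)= 26092383/37276190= 0.70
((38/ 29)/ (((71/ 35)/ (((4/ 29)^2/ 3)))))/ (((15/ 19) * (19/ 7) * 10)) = 14896/ 77922855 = 0.00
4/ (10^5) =1/ 25000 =0.00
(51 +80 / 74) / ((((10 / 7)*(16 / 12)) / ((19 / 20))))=768873 / 29600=25.98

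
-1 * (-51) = 51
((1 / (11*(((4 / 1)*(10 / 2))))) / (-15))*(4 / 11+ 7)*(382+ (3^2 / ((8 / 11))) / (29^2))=-13879053 / 16281760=-0.85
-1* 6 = -6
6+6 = 12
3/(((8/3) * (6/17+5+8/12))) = 0.19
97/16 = 6.06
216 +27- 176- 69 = -2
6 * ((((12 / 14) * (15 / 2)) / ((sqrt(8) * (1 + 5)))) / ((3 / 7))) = 15 * sqrt(2) / 4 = 5.30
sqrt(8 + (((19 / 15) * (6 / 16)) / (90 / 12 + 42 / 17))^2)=sqrt(367851529) / 6780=2.83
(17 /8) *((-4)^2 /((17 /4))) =8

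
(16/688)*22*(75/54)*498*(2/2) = 45650/129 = 353.88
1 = 1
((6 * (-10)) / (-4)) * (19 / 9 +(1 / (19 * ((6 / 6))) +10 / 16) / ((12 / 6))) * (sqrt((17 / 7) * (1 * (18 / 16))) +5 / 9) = 167575 / 8208 +33515 * sqrt(238) / 8512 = 81.16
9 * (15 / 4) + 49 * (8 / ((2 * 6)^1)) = 797 / 12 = 66.42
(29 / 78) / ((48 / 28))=203 / 936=0.22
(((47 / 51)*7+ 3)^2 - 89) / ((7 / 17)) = 835 / 1071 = 0.78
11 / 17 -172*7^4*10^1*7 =-491436669 / 17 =-28908039.35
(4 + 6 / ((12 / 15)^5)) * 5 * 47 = 2684405 / 512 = 5242.98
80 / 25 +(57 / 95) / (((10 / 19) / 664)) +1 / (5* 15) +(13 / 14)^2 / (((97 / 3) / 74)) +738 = 1069529603 / 712950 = 1500.15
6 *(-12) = -72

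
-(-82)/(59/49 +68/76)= 39.07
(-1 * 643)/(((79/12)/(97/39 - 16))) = 1355444/1027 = 1319.81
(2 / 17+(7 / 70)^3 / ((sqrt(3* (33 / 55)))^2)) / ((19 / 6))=3617 / 96900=0.04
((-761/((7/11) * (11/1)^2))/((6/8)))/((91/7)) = -3044/3003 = -1.01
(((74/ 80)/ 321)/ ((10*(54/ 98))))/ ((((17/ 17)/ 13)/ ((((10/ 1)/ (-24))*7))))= -164983/ 8320320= -0.02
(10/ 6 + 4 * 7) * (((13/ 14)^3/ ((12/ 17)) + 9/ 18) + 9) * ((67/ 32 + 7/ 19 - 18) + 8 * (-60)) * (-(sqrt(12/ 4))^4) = 1407004.40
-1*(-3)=3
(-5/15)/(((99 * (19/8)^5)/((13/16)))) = -26624/735401403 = -0.00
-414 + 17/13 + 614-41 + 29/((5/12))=14944/65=229.91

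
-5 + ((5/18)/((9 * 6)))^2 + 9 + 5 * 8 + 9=50073577/944784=53.00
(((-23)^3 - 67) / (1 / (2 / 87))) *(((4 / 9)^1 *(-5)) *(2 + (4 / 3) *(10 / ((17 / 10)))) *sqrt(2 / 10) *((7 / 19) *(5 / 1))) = 573203680 *sqrt(5) / 252909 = 5067.92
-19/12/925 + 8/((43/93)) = 8257583/477300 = 17.30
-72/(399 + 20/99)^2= -705672/1561909441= -0.00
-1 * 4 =-4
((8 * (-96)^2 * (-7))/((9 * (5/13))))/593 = -745472/2965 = -251.42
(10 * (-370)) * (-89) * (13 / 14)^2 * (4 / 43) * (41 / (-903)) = -2281719700 / 1902621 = -1199.25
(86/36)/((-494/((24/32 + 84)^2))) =-549067/15808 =-34.73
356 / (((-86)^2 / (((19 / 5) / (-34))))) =-1691 / 314330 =-0.01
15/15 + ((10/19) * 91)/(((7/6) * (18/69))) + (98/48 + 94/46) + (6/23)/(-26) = 22148201/136344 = 162.44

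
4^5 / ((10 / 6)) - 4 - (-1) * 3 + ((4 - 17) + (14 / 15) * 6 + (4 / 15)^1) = 606.27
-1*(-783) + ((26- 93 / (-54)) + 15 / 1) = 14863 / 18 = 825.72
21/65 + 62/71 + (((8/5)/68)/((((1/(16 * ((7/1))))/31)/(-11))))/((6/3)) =-35157359/78455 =-448.12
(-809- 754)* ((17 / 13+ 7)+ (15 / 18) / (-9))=-3004607 / 234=-12840.20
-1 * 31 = -31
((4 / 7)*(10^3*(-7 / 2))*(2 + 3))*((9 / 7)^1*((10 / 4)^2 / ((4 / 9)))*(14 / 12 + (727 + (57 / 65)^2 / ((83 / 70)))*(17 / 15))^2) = -123308665691.07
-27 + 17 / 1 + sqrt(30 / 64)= -10 + sqrt(30) / 8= -9.32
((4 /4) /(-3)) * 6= -2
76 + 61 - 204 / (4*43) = 5840 / 43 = 135.81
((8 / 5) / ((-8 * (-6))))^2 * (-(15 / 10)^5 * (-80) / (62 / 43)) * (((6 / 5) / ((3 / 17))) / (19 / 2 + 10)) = 0.16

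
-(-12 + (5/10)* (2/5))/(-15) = -0.79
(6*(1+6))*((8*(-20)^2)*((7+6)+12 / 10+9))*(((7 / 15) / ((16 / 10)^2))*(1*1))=568400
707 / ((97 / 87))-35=58114 / 97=599.11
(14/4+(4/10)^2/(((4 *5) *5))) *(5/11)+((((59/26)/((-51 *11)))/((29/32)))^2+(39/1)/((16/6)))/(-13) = 271349439023051/581502753117000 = 0.47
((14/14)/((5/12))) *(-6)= -72/5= -14.40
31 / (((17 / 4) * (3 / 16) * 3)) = 1984 / 153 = 12.97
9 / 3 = 3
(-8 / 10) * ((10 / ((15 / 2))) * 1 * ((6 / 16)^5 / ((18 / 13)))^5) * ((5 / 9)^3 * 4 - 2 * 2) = 367844059323 / 23611832414348226068480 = 0.00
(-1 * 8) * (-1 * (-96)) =-768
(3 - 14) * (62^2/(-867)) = 42284/867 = 48.77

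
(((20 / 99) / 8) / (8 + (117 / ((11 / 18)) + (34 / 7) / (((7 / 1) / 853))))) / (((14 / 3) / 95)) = 3325 / 5118336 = 0.00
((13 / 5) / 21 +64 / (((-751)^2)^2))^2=17100397355957823974757289 / 1115573255838392475272411025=0.02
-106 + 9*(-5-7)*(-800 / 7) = 85658 / 7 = 12236.86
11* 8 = 88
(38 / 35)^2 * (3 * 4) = 17328 / 1225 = 14.15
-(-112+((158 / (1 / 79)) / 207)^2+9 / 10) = -1510398001 / 428490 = -3524.93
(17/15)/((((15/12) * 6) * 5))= 34/1125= 0.03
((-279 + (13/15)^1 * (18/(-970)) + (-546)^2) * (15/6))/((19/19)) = 361127343/485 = 744592.46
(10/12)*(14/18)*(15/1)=175/18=9.72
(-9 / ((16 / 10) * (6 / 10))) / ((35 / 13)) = -195 / 56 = -3.48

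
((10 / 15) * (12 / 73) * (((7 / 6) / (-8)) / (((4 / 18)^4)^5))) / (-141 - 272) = 448667026.38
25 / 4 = 6.25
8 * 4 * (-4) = -128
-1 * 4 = -4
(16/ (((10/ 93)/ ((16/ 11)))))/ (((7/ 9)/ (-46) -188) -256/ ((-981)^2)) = -526973485824/ 457779201385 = -1.15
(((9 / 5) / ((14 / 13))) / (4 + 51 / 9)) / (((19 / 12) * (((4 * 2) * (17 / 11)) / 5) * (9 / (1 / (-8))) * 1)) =-1287 / 2098208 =-0.00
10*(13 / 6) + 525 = 1640 / 3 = 546.67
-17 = -17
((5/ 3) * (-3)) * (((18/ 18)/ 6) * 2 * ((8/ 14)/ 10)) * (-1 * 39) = 26/ 7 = 3.71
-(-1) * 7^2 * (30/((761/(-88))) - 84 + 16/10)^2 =361301.78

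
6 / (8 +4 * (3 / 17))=51 / 74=0.69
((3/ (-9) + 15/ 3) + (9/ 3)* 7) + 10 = 107/ 3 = 35.67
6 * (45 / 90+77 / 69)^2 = 49729 / 3174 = 15.67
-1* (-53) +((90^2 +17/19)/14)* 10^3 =76965549/133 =578688.34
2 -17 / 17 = 1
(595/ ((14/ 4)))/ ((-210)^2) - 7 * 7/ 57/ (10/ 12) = -86113/ 83790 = -1.03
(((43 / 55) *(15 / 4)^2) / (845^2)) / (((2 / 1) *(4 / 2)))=387 / 100534720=0.00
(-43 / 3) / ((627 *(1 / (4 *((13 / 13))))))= -0.09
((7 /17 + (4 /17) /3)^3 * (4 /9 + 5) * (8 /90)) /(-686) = -6250 /75213117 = -0.00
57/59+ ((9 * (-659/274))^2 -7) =2048701843/4429484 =462.51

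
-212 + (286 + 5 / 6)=74.83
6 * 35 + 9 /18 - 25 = 371 /2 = 185.50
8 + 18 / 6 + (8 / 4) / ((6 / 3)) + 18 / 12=27 / 2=13.50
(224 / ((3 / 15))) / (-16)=-70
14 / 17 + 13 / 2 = 7.32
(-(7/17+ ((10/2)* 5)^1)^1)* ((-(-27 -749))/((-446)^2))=-83808/845393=-0.10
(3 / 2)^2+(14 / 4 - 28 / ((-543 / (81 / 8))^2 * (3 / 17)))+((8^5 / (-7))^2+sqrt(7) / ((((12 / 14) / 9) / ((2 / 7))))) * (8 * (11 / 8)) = 33 * sqrt(7)+6191126783976919 / 25684624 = 241044175.94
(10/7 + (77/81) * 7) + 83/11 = 97474/6237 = 15.63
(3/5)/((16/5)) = 3/16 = 0.19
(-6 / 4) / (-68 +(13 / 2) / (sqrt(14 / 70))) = 39 * sqrt(5) / 17651 +408 / 17651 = 0.03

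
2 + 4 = 6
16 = 16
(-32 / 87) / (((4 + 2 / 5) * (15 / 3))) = -16 / 957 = -0.02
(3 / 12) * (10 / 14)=5 / 28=0.18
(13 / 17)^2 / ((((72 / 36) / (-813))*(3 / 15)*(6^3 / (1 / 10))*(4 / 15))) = -228995 / 110976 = -2.06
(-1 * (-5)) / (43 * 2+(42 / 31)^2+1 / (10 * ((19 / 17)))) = 912950 / 16054237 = 0.06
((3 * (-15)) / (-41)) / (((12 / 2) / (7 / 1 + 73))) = 14.63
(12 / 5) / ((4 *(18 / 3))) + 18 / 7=187 / 70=2.67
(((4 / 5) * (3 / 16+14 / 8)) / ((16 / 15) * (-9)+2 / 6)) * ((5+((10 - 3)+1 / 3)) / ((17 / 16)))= -4588 / 2363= -1.94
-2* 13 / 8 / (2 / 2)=-13 / 4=-3.25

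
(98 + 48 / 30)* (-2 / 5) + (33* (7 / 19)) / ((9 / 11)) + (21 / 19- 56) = -113822 / 1425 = -79.88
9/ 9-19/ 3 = -16/ 3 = -5.33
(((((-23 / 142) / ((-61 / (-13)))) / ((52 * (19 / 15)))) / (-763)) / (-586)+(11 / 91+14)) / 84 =7718998797085 / 45917530591296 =0.17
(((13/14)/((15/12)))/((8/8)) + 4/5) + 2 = 124/35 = 3.54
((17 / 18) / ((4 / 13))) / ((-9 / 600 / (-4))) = 22100 / 27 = 818.52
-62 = -62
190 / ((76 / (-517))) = -2585 / 2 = -1292.50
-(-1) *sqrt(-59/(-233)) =sqrt(13747)/233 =0.50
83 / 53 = 1.57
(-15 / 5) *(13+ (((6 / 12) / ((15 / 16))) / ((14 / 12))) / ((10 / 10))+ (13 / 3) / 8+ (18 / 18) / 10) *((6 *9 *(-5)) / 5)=319761 / 140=2284.01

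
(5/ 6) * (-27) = -45/ 2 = -22.50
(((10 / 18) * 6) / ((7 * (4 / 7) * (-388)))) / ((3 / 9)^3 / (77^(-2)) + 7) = -45 / 4747568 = -0.00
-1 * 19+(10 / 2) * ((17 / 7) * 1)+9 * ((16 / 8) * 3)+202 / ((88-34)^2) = 481847 / 10206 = 47.21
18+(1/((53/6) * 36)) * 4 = 2864/159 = 18.01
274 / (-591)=-0.46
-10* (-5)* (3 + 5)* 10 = 4000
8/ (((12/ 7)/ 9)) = 42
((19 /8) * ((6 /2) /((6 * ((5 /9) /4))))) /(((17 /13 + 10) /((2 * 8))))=2964 /245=12.10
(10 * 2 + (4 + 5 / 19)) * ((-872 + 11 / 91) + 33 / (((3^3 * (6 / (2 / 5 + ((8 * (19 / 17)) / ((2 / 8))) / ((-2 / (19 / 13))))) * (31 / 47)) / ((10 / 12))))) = -3146378980795 / 147611646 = -21315.25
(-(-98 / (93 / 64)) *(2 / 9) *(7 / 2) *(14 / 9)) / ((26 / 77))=23664256 / 97929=241.65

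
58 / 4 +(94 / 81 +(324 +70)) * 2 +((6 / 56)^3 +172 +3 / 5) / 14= 101708851511 / 124467840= 817.15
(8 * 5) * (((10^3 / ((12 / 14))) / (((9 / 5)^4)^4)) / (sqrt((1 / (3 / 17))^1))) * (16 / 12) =85449218750000000 * sqrt(51) / 283512088894331673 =2.15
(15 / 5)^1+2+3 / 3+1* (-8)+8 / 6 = -0.67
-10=-10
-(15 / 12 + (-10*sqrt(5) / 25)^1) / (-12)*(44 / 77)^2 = 5 / 147 -8*sqrt(5) / 735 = 0.01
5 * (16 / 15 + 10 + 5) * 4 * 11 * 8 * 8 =678656 / 3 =226218.67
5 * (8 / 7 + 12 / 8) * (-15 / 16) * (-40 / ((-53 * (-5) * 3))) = 925 / 1484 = 0.62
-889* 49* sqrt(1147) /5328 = -43561* sqrt(1147) /5328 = -276.90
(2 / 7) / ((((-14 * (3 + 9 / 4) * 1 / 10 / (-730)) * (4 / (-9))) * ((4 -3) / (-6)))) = 131400 / 343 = 383.09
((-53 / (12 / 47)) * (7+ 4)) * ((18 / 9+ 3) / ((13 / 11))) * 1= -9660.61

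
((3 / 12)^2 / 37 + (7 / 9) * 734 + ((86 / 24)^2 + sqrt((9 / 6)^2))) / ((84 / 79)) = 41055115 / 74592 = 550.40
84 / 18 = 4.67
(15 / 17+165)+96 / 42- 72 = 11444 / 119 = 96.17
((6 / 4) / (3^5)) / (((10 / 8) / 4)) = 8 / 405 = 0.02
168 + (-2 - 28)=138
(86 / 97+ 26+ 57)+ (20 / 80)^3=520865 / 6208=83.90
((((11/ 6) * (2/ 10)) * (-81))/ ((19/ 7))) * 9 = -18711/ 190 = -98.48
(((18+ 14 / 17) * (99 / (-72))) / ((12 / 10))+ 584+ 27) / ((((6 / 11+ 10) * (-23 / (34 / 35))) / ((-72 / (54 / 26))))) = 747604 / 9135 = 81.84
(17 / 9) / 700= 17 / 6300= 0.00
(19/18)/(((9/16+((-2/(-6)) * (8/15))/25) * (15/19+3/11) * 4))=496375/1138083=0.44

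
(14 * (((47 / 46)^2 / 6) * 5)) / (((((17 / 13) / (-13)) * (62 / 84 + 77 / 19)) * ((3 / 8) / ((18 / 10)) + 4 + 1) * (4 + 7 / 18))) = -75073359816 / 67900972025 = -1.11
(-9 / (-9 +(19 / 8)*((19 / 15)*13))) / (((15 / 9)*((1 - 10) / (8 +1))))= 648 / 3613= 0.18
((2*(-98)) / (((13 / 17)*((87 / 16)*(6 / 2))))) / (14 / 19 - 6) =253232 / 84825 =2.99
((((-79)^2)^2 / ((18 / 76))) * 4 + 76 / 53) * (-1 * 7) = -4604765141.59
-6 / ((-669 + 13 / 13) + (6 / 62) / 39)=2418 / 269203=0.01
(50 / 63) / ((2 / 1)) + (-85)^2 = 7225.40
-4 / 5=-0.80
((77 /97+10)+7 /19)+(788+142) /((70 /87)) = 15055717 /12901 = 1167.02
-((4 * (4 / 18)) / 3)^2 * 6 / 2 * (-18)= 128 / 27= 4.74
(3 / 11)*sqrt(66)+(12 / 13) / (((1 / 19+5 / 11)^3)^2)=3*sqrt(66) / 11+250033943970723 / 4610187114832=56.45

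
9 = 9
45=45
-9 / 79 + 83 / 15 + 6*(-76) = -533938 / 1185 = -450.58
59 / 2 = 29.50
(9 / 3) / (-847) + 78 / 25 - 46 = -908059 / 21175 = -42.88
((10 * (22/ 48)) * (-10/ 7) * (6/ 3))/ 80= -55/ 336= -0.16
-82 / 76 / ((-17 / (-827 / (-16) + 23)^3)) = 69966084875 / 2646016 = 26442.05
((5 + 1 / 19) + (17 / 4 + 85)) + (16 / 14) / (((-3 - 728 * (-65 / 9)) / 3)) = 94.30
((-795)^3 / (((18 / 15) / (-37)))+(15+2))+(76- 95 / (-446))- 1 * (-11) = 3454830380427 / 223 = 15492512916.71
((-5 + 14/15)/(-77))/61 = 1/1155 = 0.00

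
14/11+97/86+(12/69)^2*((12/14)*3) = 2.48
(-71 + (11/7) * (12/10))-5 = -2594/35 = -74.11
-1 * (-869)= 869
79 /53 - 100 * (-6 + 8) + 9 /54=-63073 /318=-198.34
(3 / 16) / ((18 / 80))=5 / 6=0.83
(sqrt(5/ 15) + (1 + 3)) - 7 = -3 + sqrt(3)/ 3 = -2.42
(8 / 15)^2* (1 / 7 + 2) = 64 / 105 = 0.61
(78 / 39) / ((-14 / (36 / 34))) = -18 / 119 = -0.15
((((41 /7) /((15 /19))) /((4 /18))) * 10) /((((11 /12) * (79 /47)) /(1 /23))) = 1318068 /139909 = 9.42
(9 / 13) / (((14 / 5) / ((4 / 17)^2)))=360 / 26299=0.01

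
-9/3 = -3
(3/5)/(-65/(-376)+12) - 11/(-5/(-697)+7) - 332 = -333.52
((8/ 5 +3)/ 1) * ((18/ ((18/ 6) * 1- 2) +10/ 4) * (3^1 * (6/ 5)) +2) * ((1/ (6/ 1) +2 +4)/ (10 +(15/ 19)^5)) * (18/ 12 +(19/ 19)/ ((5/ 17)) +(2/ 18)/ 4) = 1028.04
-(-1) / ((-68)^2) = 1 / 4624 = 0.00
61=61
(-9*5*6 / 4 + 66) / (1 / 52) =-78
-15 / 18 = -5 / 6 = -0.83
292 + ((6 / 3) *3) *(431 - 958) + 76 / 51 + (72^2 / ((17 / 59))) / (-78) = -2054750 / 663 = -3099.17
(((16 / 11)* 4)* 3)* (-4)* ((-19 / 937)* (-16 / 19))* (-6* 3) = 221184 / 10307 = 21.46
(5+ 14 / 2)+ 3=15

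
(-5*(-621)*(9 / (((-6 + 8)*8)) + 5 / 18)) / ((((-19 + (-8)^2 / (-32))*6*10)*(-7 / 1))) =2783 / 9408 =0.30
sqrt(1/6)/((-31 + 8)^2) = sqrt(6)/3174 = 0.00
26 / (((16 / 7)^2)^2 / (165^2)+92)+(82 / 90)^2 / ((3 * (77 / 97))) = 887803186732601 / 1406564397072450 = 0.63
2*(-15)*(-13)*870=339300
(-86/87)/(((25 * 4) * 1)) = -43/4350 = -0.01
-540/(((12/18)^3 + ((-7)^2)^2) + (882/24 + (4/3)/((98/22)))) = -571536/2580745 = -0.22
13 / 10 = 1.30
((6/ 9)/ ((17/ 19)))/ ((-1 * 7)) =-38/ 357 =-0.11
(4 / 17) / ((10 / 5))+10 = 172 / 17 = 10.12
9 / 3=3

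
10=10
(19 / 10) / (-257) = -19 / 2570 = -0.01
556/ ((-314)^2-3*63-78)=556/ 98329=0.01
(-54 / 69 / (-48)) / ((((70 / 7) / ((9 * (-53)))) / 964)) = -344871 / 460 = -749.72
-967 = -967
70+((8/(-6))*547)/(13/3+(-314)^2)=69.99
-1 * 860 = -860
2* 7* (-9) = -126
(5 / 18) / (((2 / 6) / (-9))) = -15 / 2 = -7.50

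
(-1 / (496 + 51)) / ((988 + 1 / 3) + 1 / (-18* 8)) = -144 / 77848493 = -0.00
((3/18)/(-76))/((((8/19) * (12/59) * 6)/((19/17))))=-1121/235008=-0.00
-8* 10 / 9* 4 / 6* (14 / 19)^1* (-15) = 11200 / 171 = 65.50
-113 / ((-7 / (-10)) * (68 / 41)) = -23165 / 238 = -97.33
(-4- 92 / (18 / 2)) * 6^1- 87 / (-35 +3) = -7931 / 96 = -82.61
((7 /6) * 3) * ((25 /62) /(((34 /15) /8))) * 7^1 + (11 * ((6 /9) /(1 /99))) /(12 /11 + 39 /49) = 74969951 /178653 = 419.64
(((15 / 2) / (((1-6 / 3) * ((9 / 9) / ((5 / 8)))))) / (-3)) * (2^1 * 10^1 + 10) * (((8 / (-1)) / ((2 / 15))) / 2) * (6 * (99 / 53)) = -1670625 / 106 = -15760.61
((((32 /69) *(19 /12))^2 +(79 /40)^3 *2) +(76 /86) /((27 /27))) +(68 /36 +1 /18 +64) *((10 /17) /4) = 26589744085141 /1002323808000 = 26.53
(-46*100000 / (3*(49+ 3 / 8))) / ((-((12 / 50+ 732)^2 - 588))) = 575000000 / 9916735779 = 0.06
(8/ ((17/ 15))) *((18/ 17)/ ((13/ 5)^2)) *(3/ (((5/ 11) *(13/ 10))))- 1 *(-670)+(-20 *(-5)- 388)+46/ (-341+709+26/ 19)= 863871862375/ 2227979897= 387.74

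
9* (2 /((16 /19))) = 171 /8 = 21.38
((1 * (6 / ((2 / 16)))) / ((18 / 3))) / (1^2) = 8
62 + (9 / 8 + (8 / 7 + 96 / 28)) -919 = -47673 / 56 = -851.30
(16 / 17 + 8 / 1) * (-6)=-912 / 17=-53.65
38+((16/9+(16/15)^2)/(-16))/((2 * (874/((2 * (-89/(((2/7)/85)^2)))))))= 52869121/31464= 1680.31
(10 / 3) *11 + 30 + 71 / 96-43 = 781 / 32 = 24.41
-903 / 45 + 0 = -301 / 15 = -20.07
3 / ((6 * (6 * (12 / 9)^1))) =1 / 16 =0.06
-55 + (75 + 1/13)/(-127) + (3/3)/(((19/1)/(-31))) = -1795020/31369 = -57.22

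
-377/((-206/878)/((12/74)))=993018/3811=260.57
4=4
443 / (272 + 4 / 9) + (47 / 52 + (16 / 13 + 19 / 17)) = 1321751 / 270946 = 4.88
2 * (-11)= -22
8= 8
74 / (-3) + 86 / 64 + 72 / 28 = -13945 / 672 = -20.75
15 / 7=2.14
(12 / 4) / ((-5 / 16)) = -48 / 5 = -9.60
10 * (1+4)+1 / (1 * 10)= 501 / 10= 50.10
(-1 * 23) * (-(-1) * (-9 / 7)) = 207 / 7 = 29.57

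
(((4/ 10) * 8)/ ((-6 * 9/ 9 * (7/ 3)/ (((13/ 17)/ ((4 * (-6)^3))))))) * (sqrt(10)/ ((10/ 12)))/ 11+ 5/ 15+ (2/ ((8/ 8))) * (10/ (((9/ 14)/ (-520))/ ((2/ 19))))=-291143/ 171+ 13 * sqrt(10)/ 589050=-1702.59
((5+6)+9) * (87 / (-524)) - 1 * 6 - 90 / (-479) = -573069 / 62749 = -9.13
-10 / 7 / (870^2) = -1 / 529830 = -0.00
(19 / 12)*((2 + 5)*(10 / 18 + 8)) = 10241 / 108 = 94.82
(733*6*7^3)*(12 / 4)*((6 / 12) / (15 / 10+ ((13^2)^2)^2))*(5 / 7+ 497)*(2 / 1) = 4504853808 / 1631461445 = 2.76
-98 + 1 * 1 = -97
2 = 2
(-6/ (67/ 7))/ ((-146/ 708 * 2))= 7434/ 4891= 1.52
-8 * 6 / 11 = -48 / 11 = -4.36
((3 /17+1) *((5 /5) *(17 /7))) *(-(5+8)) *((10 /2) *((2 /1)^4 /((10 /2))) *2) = -8320 /7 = -1188.57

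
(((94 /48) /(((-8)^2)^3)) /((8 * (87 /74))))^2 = 3024121 /4793589222126649344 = 0.00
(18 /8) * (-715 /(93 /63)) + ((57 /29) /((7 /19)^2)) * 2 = -186923739 /176204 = -1060.84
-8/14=-4/7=-0.57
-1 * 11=-11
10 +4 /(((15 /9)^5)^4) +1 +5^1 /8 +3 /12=9060017582960207 /762939453125000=11.88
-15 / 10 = -3 / 2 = -1.50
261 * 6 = 1566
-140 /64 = -35 /16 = -2.19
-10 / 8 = -5 / 4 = -1.25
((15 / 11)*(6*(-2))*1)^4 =71700.02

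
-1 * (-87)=87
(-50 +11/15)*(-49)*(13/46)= 470743/690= 682.24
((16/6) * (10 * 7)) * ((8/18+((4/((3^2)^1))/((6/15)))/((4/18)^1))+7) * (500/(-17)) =-31360000/459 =-68322.44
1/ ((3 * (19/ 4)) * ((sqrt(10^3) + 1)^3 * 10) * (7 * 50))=-3001/ 49725524575125 + 2006 * sqrt(10)/ 9945104915025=0.00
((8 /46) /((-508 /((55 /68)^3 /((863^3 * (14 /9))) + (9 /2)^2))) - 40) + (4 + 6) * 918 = 75537843861184338834881 /8264540607832168576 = 9139.99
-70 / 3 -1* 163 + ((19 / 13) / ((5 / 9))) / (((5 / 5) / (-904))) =-500087 / 195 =-2564.55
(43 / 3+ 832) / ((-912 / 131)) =-332609 / 2736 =-121.57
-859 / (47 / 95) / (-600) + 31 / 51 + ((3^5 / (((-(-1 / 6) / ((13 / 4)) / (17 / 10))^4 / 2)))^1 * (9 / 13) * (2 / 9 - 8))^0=431617 / 95880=4.50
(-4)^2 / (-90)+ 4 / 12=7 / 45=0.16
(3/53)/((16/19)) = 57/848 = 0.07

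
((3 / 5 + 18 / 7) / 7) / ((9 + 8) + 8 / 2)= 37 / 1715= 0.02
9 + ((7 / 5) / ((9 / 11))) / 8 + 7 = 16.21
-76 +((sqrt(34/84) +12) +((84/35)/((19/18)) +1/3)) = -17497/285 +sqrt(714)/42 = -60.76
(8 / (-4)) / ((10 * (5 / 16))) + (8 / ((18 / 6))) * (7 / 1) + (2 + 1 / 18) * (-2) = 3131 / 225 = 13.92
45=45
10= 10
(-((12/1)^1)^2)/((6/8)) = -192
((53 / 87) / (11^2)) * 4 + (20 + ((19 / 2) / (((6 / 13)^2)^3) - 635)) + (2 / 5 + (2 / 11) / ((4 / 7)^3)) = 604471238311 / 1637159040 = 369.22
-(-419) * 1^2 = 419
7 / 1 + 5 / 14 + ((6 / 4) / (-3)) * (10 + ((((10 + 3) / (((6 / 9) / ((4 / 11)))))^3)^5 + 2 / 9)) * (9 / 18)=-758105406993652799874842198153 / 526333269346372026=-1440352436651.23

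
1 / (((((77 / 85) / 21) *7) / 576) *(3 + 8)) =173.41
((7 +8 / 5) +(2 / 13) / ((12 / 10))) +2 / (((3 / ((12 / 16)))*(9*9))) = 91973 / 10530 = 8.73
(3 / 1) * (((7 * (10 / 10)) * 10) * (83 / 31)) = 562.26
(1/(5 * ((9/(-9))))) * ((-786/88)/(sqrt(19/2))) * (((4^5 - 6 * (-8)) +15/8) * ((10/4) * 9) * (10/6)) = 4603995 * sqrt(38)/1216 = 23339.58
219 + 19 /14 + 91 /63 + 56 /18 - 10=27079 /126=214.91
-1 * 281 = -281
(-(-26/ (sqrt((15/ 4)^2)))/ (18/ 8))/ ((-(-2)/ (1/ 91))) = 0.02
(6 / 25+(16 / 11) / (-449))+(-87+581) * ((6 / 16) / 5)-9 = 13970831 / 493900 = 28.29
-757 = -757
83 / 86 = 0.97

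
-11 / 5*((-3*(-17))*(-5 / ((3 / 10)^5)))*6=37400000 / 27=1385185.19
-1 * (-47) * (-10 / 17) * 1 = -470 / 17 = -27.65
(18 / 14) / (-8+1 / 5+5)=-45 / 98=-0.46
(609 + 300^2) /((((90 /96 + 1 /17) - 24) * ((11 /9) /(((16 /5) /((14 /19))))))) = -33715246464 /2408945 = -13995.86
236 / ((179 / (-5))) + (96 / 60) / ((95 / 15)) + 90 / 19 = -27254 / 17005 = -1.60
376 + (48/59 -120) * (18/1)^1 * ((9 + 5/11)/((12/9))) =-9628904/649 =-14836.52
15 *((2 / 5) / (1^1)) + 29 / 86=545 / 86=6.34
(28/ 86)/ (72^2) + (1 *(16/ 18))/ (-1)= -99065/ 111456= -0.89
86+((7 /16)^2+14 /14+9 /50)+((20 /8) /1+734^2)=3448613577 /6400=538845.87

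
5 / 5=1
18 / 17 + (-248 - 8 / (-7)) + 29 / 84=-350507 / 1428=-245.45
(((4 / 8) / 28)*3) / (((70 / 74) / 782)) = 43401 / 980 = 44.29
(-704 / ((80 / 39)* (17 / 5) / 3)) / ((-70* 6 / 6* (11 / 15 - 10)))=-7722 / 16541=-0.47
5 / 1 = 5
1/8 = 0.12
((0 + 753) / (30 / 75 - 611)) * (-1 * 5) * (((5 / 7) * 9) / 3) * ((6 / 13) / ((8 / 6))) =2541375 / 555646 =4.57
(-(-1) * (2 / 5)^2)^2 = 16 / 625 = 0.03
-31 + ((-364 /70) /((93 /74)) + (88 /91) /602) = -447521089 /12736815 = -35.14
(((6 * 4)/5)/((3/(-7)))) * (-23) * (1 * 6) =7728/5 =1545.60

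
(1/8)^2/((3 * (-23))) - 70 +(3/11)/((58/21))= -98470495/1408704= -69.90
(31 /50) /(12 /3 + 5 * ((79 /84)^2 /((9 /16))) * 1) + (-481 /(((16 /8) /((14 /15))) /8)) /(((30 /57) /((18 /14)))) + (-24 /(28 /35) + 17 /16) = -83156443991 /18832400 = -4415.61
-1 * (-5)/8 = 5/8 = 0.62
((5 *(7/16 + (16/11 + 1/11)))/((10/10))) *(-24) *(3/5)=-3141/22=-142.77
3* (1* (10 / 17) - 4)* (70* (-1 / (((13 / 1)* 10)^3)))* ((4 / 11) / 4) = 609 / 20541950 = 0.00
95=95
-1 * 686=-686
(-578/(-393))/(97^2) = 578/3697737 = 0.00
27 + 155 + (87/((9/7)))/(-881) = 181.92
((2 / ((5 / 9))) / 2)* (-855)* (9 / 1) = -13851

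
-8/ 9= -0.89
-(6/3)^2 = -4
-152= -152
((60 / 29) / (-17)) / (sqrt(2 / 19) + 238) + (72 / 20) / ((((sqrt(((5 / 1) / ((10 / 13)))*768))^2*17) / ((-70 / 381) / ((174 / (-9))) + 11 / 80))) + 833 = 30*sqrt(38) / 265291681 + 9340183492541597663 / 11212712072473600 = 833.00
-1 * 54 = -54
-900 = -900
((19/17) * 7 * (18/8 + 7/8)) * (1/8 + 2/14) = 7125/1088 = 6.55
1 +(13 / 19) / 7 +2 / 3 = 704 / 399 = 1.76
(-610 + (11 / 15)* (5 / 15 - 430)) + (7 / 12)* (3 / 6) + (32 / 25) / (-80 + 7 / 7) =-131508469 / 142200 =-924.81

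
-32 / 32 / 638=-1 / 638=-0.00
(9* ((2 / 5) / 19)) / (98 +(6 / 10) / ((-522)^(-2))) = 9 / 7770449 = 0.00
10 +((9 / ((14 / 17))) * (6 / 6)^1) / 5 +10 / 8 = 1881 / 140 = 13.44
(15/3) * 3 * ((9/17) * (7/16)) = 945/272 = 3.47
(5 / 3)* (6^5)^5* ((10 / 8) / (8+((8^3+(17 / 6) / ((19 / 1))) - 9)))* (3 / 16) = 1266036263832807014400 / 58271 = 21726695334434058.35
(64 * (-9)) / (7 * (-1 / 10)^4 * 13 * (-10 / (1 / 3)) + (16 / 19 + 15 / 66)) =-40128000 / 55481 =-723.27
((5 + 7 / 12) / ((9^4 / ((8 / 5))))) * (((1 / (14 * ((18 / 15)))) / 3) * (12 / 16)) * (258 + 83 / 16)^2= 1188078907 / 846526464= 1.40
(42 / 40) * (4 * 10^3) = 4200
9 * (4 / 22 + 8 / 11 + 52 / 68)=2817 / 187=15.06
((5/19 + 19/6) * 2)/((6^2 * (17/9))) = 23/228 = 0.10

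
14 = 14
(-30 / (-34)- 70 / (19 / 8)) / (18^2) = -9235 / 104652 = -0.09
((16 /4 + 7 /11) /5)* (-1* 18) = -918 /55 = -16.69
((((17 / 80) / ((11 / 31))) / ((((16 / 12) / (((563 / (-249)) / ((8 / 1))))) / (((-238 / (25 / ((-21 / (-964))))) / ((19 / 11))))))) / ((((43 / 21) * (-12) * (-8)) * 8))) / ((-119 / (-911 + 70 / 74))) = 183575732823 / 2476731133952000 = 0.00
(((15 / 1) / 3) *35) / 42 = 4.17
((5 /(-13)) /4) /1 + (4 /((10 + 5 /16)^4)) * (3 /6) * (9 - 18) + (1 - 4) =-13266071369 /4282492500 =-3.10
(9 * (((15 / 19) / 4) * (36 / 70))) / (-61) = -243 / 16226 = -0.01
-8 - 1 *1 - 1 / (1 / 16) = -25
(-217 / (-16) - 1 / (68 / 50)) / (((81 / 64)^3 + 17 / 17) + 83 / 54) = 1543421952 / 549198107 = 2.81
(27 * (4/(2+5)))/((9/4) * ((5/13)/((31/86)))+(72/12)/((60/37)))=217620/86051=2.53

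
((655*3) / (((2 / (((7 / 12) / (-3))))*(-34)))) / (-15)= -917 / 2448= -0.37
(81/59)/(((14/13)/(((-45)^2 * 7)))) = 18070.55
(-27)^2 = 729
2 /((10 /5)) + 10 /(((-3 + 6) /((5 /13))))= 89 /39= 2.28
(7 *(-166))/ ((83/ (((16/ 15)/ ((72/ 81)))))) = -84/ 5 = -16.80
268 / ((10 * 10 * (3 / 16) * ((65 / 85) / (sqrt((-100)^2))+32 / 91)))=6633536 / 166749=39.78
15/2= 7.50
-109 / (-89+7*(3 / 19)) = 2071 / 1670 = 1.24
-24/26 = -12/13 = -0.92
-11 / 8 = -1.38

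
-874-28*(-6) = -706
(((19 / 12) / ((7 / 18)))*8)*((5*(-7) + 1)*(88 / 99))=-984.38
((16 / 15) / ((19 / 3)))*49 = 784 / 95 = 8.25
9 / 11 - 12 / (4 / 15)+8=-398 / 11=-36.18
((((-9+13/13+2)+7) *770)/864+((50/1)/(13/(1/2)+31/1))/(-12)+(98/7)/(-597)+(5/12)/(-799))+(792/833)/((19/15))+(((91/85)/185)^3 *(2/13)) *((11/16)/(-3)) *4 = 22595087605913933906323/14627035805210057250000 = 1.54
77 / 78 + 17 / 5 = 1711 / 390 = 4.39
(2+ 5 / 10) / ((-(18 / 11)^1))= -55 / 36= -1.53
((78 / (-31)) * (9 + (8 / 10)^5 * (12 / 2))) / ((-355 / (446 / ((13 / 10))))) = 183407688 / 6878125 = 26.67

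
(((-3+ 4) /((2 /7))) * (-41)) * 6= -861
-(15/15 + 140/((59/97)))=-13639/59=-231.17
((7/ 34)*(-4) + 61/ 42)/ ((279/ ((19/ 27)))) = 8531/ 5378562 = 0.00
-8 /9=-0.89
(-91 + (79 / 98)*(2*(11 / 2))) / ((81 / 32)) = -42928 / 1323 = -32.45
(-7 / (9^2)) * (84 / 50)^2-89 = -501997 / 5625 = -89.24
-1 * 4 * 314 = -1256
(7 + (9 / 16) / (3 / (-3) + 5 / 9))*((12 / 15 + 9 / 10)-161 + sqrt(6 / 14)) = -584631 / 640 + 367*sqrt(21) / 448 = -909.73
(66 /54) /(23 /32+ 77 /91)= 4576 /5859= 0.78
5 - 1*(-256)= 261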